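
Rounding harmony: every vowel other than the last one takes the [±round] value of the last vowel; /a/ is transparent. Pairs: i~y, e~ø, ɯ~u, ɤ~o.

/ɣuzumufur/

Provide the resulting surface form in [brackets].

[ɣuzumufur]

no segment meets the rule's conditions; no change.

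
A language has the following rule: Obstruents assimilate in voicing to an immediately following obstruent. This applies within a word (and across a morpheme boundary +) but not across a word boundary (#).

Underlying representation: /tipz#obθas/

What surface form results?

/p/ before /z/ (voiced) → [b]
/b/ before /θ/ (voiceless) → [p]

[tibz#opθas]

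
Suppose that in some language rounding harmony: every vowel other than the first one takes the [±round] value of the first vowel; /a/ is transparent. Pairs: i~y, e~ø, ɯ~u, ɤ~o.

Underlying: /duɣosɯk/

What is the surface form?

/ɯ/ harmonizes with /u/ ([+round]) → [u]

[duɣosuk]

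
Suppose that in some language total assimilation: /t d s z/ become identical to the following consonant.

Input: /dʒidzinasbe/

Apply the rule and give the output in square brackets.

/d/ before /z/ → [z] (total assimilation)
/s/ before /b/ → [b] (total assimilation)

[dʒizzinabbe]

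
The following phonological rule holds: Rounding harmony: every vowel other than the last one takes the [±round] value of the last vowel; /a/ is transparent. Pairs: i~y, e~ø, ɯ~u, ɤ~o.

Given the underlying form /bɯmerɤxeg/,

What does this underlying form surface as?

no segment meets the rule's conditions; no change.

[bɯmerɤxeg]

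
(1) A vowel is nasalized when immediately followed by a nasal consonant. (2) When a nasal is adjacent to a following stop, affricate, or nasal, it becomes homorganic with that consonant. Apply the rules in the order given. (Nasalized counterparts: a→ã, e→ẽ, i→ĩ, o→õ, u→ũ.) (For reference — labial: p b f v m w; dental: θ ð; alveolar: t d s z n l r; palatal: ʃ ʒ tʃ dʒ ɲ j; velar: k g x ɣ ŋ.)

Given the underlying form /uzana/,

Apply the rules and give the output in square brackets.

[uzãna]

Rule 1: /a/ before nasal /n/ → [ã]
After rule 1: uzãna
Rule 2: no segment meets the rule's conditions; no change.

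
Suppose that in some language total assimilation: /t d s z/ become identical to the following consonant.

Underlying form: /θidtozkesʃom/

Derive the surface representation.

[θittokkeʃʃom]

/d/ before /t/ → [t] (total assimilation)
/z/ before /k/ → [k] (total assimilation)
/s/ before /ʃ/ → [ʃ] (total assimilation)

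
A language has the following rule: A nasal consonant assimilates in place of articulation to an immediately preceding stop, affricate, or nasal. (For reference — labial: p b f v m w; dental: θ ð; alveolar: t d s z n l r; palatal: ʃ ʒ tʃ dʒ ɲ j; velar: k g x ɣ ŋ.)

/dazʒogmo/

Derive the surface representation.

/m/ after /g/ (velar) → [ŋ]

[dazʒogŋo]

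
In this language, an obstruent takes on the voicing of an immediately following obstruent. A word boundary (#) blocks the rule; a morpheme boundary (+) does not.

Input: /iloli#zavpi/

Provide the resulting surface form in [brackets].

[iloli#zafpi]

/v/ before /p/ (voiceless) → [f]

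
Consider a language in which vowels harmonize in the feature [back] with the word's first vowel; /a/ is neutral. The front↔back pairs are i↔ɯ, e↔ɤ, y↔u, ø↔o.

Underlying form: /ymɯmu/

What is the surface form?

/ɯ/ harmonizes with /y/ ([-back]) → [i]
/u/ harmonizes with /y/ ([-back]) → [y]

[ymimy]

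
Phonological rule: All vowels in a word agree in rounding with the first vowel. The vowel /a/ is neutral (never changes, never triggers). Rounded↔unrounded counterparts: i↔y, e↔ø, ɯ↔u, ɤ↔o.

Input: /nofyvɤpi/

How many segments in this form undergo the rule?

/ɤ/ harmonizes with /o/ ([+round]) → [o]
/i/ harmonizes with /o/ ([+round]) → [y]
2 segments change.

2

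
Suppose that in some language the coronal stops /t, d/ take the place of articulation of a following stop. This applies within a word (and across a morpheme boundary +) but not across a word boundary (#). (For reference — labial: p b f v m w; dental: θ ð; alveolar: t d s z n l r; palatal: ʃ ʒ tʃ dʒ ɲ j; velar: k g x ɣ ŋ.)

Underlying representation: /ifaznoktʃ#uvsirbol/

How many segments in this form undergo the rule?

No segment meets the rule's conditions.

0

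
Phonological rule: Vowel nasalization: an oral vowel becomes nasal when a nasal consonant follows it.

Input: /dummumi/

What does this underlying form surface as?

[dũmmũmi]

/u/ before nasal /m/ → [ũ]
/u/ before nasal /m/ → [ũ]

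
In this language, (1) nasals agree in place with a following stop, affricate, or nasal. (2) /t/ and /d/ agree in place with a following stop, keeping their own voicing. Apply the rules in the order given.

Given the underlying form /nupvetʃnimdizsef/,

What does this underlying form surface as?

Rule 1: /m/ before /d/ (alveolar) → [n]
After rule 1: nupvetʃnindizsef
Rule 2: no segment meets the rule's conditions; no change.

[nupvetʃnindizsef]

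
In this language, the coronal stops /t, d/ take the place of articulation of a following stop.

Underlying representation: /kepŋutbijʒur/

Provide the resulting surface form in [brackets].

/t/ before /b/ (labial) → [p]

[kepŋupbijʒur]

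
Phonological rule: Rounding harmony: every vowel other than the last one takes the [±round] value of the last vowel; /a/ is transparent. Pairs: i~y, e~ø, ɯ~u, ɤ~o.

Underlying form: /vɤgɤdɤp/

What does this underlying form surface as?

no segment meets the rule's conditions; no change.

[vɤgɤdɤp]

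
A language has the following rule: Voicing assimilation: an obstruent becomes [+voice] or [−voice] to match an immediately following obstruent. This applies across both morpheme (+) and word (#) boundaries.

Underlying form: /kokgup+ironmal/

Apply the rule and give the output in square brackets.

/k/ before /g/ (voiced) → [g]

[koggup+ironmal]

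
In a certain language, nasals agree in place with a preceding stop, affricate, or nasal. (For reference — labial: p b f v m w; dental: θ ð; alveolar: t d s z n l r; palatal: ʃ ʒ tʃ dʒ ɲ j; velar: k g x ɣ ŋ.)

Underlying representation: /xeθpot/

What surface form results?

[xeθpot]

no segment meets the rule's conditions; no change.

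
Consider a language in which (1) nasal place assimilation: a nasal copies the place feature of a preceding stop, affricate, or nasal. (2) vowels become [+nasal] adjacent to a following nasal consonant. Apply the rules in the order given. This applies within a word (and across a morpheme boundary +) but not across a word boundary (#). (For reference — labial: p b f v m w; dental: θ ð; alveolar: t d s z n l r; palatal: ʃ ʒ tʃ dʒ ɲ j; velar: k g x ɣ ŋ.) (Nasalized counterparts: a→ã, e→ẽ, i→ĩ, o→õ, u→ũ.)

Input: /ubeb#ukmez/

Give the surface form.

Rule 1: /m/ after /k/ (velar) → [ŋ]
After rule 1: ubeb#ukŋez
Rule 2: no segment meets the rule's conditions; no change.

[ubeb#ukŋez]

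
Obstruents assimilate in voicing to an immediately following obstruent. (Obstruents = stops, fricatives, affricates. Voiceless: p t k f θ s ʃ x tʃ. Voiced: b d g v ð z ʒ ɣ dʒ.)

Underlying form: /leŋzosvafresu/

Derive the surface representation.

[leŋzozvafresu]

/s/ before /v/ (voiced) → [z]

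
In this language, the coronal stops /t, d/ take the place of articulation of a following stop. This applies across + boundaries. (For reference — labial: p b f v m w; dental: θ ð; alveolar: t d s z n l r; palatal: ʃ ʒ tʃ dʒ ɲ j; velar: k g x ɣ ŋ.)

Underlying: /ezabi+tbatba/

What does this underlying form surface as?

/t/ before /b/ (labial) → [p]
/t/ before /b/ (labial) → [p]

[ezabi+pbapba]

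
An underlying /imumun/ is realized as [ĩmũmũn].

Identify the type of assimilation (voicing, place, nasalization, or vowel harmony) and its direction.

nasalization, regressive

/i/→[ĩ] /u/→[ũ] /u/→[ũ].
Each target copies a feature from the following segment, so the direction is regressive.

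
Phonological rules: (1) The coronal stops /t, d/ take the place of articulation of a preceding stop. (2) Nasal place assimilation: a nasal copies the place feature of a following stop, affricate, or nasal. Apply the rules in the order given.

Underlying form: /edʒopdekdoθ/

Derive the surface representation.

[edʒopbekgoθ]

Rule 1: /d/ after /p/ (labial) → [b]
Rule 1: /d/ after /k/ (velar) → [g]
After rule 1: edʒopbekgoθ
Rule 2: no segment meets the rule's conditions; no change.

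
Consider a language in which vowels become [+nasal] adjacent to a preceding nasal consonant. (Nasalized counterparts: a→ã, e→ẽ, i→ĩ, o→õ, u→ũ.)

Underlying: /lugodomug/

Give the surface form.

[lugodomũg]

/u/ after nasal /m/ → [ũ]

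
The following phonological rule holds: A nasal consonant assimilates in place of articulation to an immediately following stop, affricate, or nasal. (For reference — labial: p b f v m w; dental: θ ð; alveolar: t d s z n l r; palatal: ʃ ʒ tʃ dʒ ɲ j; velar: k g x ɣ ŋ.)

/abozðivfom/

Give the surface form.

[abozðivfom]

no segment meets the rule's conditions; no change.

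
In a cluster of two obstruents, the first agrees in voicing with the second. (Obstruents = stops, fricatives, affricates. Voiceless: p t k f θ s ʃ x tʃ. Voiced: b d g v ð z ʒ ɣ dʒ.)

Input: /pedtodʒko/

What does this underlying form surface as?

[pettotʃko]

/d/ before /t/ (voiceless) → [t]
/dʒ/ before /k/ (voiceless) → [tʃ]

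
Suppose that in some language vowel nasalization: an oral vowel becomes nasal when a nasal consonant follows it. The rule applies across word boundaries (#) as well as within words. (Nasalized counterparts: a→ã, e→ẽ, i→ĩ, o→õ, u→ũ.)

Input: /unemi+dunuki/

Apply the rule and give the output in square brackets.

[ũnẽmi+dũnuki]

/u/ before nasal /n/ → [ũ]
/e/ before nasal /m/ → [ẽ]
/u/ before nasal /n/ → [ũ]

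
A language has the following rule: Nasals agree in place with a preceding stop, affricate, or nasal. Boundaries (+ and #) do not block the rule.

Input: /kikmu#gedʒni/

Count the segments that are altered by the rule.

/m/ after /k/ (velar) → [ŋ]
/n/ after /dʒ/ (palatal) → [ɲ]
2 segments change.

2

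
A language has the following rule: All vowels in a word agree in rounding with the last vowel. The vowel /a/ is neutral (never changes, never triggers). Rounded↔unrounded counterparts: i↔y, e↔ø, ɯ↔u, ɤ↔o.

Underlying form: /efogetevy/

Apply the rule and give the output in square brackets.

/e/ harmonizes with /y/ ([+round]) → [ø]
/e/ harmonizes with /y/ ([+round]) → [ø]
/e/ harmonizes with /y/ ([+round]) → [ø]

[øfogøtøvy]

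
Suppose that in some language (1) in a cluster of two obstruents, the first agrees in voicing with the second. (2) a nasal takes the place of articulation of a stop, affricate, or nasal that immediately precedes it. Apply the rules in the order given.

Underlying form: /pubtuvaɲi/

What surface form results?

Rule 1: /b/ before /t/ (voiceless) → [p]
After rule 1: puptuvaɲi
Rule 2: no segment meets the rule's conditions; no change.

[puptuvaɲi]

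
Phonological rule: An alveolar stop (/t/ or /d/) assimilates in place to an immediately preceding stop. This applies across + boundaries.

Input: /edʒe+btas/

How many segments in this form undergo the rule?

/t/ after /b/ (labial) → [p]
1 segment changes.

1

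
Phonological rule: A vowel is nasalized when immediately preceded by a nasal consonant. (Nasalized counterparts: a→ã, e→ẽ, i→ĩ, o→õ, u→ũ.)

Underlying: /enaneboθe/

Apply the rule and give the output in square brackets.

/a/ after nasal /n/ → [ã]
/e/ after nasal /n/ → [ẽ]

[enãnẽboθe]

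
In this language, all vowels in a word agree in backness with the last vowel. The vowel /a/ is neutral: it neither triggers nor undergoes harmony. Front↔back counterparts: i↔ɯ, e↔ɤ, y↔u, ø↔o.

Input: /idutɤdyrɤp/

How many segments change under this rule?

/i/ harmonizes with /ɤ/ ([+back]) → [ɯ]
/y/ harmonizes with /ɤ/ ([+back]) → [u]
2 segments change.

2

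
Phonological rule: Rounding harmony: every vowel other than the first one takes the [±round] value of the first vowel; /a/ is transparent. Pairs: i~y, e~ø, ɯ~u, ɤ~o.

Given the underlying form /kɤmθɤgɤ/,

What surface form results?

[kɤmθɤgɤ]

no segment meets the rule's conditions; no change.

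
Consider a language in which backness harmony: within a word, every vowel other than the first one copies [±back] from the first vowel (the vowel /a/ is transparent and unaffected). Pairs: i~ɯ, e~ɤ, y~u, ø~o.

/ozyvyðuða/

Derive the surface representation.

/y/ harmonizes with /o/ ([+back]) → [u]
/y/ harmonizes with /o/ ([+back]) → [u]

[ozuvuðuða]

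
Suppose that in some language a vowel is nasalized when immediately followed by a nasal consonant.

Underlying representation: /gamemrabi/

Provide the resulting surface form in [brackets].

[gãmẽmrabi]

/a/ before nasal /m/ → [ã]
/e/ before nasal /m/ → [ẽ]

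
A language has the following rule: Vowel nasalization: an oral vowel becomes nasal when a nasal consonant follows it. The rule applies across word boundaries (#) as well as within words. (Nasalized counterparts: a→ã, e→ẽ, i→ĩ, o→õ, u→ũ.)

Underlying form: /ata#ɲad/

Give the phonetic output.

[atã#ɲad]

/a/ before nasal /ɲ/ → [ã]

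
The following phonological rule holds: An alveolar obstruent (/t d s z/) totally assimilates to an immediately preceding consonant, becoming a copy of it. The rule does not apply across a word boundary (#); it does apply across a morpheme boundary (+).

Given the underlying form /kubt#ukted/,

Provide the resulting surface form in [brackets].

[kubb#ukked]

/t/ after /b/ → [b] (total assimilation)
/t/ after /k/ → [k] (total assimilation)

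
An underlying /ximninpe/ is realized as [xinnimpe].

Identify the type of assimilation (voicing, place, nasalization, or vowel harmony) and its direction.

place assimilation, regressive

/m/→[n] /n/→[m].
Each target copies a feature from the following segment, so the direction is regressive.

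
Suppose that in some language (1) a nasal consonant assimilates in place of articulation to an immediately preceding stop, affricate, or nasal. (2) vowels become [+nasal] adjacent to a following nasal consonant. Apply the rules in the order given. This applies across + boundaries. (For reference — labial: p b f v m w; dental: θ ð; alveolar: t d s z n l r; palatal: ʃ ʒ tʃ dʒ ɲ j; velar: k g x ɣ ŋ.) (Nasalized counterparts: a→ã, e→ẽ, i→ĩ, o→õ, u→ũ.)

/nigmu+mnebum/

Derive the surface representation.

[nigŋũ+mmebũm]

Rule 1: /m/ after /g/ (velar) → [ŋ]
Rule 1: /n/ after /m/ (labial) → [m]
After rule 1: nigŋu+mmebum
Rule 2: /u/ before nasal /m/ → [ũ]
Rule 2: /u/ before nasal /m/ → [ũ]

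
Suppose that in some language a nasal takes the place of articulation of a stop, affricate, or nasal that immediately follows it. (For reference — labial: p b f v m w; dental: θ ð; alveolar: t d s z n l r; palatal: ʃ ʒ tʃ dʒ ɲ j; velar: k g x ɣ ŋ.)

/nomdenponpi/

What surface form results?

[nondempompi]

/m/ before /d/ (alveolar) → [n]
/n/ before /p/ (labial) → [m]
/n/ before /p/ (labial) → [m]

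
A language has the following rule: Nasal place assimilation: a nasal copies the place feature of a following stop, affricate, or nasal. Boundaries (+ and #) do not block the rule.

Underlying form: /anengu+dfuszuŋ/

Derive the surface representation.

/n/ before /g/ (velar) → [ŋ]

[aneŋgu+dfuszuŋ]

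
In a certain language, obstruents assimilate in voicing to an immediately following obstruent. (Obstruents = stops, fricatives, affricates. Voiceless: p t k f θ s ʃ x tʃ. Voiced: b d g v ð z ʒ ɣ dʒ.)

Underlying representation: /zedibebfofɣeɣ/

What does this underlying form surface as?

[zedibepfovɣeɣ]

/b/ before /f/ (voiceless) → [p]
/f/ before /ɣ/ (voiced) → [v]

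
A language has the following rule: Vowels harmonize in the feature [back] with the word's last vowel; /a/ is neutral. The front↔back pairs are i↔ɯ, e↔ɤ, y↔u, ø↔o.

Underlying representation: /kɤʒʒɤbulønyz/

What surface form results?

/ɤ/ harmonizes with /y/ ([-back]) → [e]
/ɤ/ harmonizes with /y/ ([-back]) → [e]
/u/ harmonizes with /y/ ([-back]) → [y]

[keʒʒebylønyz]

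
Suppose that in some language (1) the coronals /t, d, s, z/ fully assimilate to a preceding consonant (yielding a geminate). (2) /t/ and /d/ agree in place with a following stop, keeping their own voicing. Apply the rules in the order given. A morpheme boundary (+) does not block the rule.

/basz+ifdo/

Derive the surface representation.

Rule 1: /z/ after /s/ → [s] (total assimilation)
Rule 1: /d/ after /f/ → [f] (total assimilation)
After rule 1: bass+iffo
Rule 2: no segment meets the rule's conditions; no change.

[bass+iffo]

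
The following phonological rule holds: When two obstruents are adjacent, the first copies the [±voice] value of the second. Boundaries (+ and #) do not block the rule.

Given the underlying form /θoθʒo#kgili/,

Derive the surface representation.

[θoðʒo#ggili]

/θ/ before /ʒ/ (voiced) → [ð]
/k/ before /g/ (voiced) → [g]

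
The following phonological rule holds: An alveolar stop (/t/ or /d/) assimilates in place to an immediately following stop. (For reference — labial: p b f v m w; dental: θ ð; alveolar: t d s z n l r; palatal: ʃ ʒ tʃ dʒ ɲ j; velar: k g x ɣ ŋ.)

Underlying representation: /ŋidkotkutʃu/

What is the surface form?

/d/ before /k/ (velar) → [g]
/t/ before /k/ (velar) → [k]

[ŋigkokkutʃu]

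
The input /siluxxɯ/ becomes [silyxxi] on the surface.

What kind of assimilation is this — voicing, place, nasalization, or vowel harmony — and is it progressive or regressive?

vowel harmony, progressive

/u/→[y] /ɯ/→[i].
Vowels agree with the first vowel, so the harmony is progressive.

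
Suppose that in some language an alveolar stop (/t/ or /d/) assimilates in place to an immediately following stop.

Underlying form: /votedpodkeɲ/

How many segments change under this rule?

/d/ before /p/ (labial) → [b]
/d/ before /k/ (velar) → [g]
2 segments change.

2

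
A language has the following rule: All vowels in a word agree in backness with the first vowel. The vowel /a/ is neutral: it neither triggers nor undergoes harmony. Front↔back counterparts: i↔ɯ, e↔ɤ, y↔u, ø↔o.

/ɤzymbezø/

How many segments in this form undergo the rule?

/y/ harmonizes with /ɤ/ ([+back]) → [u]
/e/ harmonizes with /ɤ/ ([+back]) → [ɤ]
/ø/ harmonizes with /ɤ/ ([+back]) → [o]
3 segments change.

3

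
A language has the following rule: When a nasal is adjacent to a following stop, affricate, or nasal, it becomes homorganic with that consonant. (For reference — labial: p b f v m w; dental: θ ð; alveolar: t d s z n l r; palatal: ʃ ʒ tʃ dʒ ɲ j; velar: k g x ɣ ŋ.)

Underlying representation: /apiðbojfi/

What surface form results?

no segment meets the rule's conditions; no change.

[apiðbojfi]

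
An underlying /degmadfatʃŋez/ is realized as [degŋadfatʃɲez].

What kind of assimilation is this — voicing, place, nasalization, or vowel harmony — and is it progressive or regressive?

place assimilation, progressive

/m/→[ŋ] /ŋ/→[ɲ].
Each target copies a feature from the preceding segment, so the direction is progressive.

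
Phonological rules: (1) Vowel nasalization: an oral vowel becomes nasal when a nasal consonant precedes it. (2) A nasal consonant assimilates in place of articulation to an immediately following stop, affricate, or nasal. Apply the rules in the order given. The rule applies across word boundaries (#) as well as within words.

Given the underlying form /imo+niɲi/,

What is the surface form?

Rule 1: /o/ after nasal /m/ → [õ]
Rule 1: /i/ after nasal /n/ → [ĩ]
Rule 1: /i/ after nasal /ɲ/ → [ĩ]
After rule 1: imõ+nĩɲĩ
Rule 2: no segment meets the rule's conditions; no change.

[imõ+nĩɲĩ]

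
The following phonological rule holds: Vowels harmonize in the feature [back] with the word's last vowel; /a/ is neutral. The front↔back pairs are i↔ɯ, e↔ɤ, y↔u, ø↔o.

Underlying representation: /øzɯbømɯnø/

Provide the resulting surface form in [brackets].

[øzibøminø]

/ɯ/ harmonizes with /ø/ ([-back]) → [i]
/ɯ/ harmonizes with /ø/ ([-back]) → [i]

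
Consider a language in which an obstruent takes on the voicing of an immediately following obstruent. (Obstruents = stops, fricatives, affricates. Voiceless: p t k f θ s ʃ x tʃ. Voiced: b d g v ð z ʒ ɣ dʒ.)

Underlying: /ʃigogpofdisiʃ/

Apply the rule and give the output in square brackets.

/g/ before /p/ (voiceless) → [k]
/f/ before /d/ (voiced) → [v]

[ʃigokpovdisiʃ]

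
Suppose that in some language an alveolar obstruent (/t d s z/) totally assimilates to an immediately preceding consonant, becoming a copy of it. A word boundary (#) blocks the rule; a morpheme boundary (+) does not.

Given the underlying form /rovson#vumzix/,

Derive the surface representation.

[rovvon#vummix]

/s/ after /v/ → [v] (total assimilation)
/z/ after /m/ → [m] (total assimilation)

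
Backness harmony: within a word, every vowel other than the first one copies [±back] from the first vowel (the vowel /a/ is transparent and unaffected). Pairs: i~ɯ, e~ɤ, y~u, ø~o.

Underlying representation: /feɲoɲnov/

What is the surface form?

[feɲøɲnøv]

/o/ harmonizes with /e/ ([-back]) → [ø]
/o/ harmonizes with /e/ ([-back]) → [ø]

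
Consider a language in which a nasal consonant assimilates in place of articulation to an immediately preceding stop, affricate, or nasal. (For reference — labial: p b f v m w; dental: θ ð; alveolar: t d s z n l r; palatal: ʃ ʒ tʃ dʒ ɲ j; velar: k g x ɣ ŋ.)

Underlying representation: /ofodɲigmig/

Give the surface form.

/ɲ/ after /d/ (alveolar) → [n]
/m/ after /g/ (velar) → [ŋ]

[ofodnigŋig]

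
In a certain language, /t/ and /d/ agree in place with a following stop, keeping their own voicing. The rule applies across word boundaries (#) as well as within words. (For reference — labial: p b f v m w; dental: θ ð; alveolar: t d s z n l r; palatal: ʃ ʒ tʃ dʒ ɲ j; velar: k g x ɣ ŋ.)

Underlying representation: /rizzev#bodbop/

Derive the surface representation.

/d/ before /b/ (labial) → [b]

[rizzev#bobbop]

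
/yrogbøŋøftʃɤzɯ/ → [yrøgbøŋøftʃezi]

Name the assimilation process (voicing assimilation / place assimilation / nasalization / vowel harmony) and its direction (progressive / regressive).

/o/→[ø] /ɤ/→[e] /ɯ/→[i].
Vowels agree with the first vowel, so the harmony is progressive.

vowel harmony, progressive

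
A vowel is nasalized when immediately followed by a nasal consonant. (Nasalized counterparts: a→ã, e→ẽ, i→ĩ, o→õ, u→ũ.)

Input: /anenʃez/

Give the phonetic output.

/a/ before nasal /n/ → [ã]
/e/ before nasal /n/ → [ẽ]

[ãnẽnʃez]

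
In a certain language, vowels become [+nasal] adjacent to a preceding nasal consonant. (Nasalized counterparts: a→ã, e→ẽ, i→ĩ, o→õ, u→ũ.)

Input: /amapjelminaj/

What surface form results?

[amãpjelmĩnãj]

/a/ after nasal /m/ → [ã]
/i/ after nasal /m/ → [ĩ]
/a/ after nasal /n/ → [ã]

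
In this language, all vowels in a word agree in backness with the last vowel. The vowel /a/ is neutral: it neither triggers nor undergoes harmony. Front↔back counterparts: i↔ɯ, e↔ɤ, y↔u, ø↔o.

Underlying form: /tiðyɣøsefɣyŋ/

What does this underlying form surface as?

no segment meets the rule's conditions; no change.

[tiðyɣøsefɣyŋ]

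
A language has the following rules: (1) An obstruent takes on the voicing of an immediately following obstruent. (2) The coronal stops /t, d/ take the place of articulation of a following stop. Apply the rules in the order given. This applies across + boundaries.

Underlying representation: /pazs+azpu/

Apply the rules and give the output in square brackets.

Rule 1: /z/ before /s/ (voiceless) → [s]
Rule 1: /z/ before /p/ (voiceless) → [s]
After rule 1: pass+aspu
Rule 2: no segment meets the rule's conditions; no change.

[pass+aspu]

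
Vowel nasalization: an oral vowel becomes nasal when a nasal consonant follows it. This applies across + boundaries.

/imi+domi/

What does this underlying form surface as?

/i/ before nasal /m/ → [ĩ]
/o/ before nasal /m/ → [õ]

[ĩmi+dõmi]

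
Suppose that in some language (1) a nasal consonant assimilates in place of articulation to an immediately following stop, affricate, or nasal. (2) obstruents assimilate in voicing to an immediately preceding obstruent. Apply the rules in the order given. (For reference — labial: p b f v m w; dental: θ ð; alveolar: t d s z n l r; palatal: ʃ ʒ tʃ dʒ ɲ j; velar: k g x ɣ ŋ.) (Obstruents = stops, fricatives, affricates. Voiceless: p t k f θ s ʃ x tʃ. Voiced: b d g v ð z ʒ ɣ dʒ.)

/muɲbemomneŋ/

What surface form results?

Rule 1: /ɲ/ before /b/ (labial) → [m]
Rule 1: /m/ before /n/ (alveolar) → [n]
After rule 1: mumbemonneŋ
Rule 2: no segment meets the rule's conditions; no change.

[mumbemonneŋ]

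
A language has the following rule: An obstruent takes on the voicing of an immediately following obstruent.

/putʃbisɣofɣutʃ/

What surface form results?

[pudʒbizɣovɣutʃ]

/tʃ/ before /b/ (voiced) → [dʒ]
/s/ before /ɣ/ (voiced) → [z]
/f/ before /ɣ/ (voiced) → [v]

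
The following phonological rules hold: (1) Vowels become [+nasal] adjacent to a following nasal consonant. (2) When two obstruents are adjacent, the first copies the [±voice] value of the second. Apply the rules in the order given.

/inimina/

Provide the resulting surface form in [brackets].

Rule 1: /i/ before nasal /n/ → [ĩ]
Rule 1: /i/ before nasal /m/ → [ĩ]
Rule 1: /i/ before nasal /n/ → [ĩ]
After rule 1: ĩnĩmĩna
Rule 2: no segment meets the rule's conditions; no change.

[ĩnĩmĩna]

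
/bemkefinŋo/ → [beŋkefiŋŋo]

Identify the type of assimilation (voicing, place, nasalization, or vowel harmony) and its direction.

place assimilation, regressive

/m/→[ŋ] /n/→[ŋ].
Each target copies a feature from the following segment, so the direction is regressive.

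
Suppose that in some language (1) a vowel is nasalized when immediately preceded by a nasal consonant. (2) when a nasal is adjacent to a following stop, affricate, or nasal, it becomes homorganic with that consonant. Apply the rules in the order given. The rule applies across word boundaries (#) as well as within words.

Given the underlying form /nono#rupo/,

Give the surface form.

Rule 1: /o/ after nasal /n/ → [õ]
Rule 1: /o/ after nasal /n/ → [õ]
After rule 1: nõnõ#rupo
Rule 2: no segment meets the rule's conditions; no change.

[nõnõ#rupo]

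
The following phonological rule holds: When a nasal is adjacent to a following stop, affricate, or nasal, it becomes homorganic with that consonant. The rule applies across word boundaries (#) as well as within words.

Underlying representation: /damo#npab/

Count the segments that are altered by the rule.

1

/n/ before /p/ (labial) → [m]
1 segment changes.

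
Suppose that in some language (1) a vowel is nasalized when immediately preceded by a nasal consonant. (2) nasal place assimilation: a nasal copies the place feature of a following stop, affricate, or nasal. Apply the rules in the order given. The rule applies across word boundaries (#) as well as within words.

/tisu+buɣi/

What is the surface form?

Rule 1: no segment meets the rule's conditions; no change.
After rule 1: tisu+buɣi
Rule 2: no segment meets the rule's conditions; no change.

[tisu+buɣi]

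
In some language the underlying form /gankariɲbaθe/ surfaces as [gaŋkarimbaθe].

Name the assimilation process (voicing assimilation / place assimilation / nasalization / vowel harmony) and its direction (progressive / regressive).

place assimilation, regressive

/n/→[ŋ] /ɲ/→[m].
Each target copies a feature from the following segment, so the direction is regressive.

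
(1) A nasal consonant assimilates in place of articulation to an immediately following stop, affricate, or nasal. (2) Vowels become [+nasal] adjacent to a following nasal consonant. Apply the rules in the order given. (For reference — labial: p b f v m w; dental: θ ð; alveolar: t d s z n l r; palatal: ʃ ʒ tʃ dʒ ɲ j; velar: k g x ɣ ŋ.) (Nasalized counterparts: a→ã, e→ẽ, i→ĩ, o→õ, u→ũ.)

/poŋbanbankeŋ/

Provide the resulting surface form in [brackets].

[põmbãmbãŋkẽŋ]

Rule 1: /ŋ/ before /b/ (labial) → [m]
Rule 1: /n/ before /b/ (labial) → [m]
Rule 1: /n/ before /k/ (velar) → [ŋ]
After rule 1: pombambaŋkeŋ
Rule 2: /o/ before nasal /m/ → [õ]
Rule 2: /a/ before nasal /m/ → [ã]
Rule 2: /a/ before nasal /ŋ/ → [ã]
Rule 2: /e/ before nasal /ŋ/ → [ẽ]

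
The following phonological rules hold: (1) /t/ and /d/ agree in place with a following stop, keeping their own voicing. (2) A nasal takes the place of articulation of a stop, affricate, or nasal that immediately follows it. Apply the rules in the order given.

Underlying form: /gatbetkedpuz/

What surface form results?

Rule 1: /t/ before /b/ (labial) → [p]
Rule 1: /t/ before /k/ (velar) → [k]
Rule 1: /d/ before /p/ (labial) → [b]
After rule 1: gapbekkebpuz
Rule 2: no segment meets the rule's conditions; no change.

[gapbekkebpuz]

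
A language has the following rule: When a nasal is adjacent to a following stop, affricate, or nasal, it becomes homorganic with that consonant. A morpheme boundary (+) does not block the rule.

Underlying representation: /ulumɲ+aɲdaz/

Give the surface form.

[uluɲɲ+andaz]

/m/ before /ɲ/ (palatal) → [ɲ]
/ɲ/ before /d/ (alveolar) → [n]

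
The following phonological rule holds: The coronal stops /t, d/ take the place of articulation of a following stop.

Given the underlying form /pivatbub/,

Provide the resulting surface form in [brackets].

[pivapbub]

/t/ before /b/ (labial) → [p]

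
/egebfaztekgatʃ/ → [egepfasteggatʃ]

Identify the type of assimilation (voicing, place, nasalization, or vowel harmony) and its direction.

voicing assimilation, regressive

/b/→[p] /z/→[s] /k/→[g].
Each target copies a feature from the following segment, so the direction is regressive.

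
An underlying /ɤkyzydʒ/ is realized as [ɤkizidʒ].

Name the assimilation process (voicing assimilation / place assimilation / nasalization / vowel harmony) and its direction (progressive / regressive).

vowel harmony, progressive

/y/→[i] /y/→[i].
Vowels agree with the first vowel, so the harmony is progressive.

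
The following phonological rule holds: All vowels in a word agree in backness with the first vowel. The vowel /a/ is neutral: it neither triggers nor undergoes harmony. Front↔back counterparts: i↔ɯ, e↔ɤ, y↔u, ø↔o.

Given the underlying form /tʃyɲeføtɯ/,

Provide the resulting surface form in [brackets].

[tʃyɲeføti]

/ɯ/ harmonizes with /y/ ([-back]) → [i]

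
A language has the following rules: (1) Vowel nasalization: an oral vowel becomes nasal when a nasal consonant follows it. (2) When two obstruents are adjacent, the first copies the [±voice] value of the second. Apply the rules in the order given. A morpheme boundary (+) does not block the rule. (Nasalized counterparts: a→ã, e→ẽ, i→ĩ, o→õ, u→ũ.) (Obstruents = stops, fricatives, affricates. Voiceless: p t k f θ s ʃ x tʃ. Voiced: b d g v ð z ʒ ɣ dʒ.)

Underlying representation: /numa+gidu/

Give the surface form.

Rule 1: /u/ before nasal /m/ → [ũ]
After rule 1: nũma+gidu
Rule 2: no segment meets the rule's conditions; no change.

[nũma+gidu]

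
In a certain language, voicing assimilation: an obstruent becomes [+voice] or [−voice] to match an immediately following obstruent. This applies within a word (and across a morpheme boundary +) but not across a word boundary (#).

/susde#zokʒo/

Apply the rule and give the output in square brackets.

/s/ before /d/ (voiced) → [z]
/k/ before /ʒ/ (voiced) → [g]

[suzde#zogʒo]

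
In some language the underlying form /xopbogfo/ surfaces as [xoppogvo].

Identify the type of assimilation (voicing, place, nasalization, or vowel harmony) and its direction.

voicing assimilation, progressive

/b/→[p] /f/→[v].
Each target copies a feature from the preceding segment, so the direction is progressive.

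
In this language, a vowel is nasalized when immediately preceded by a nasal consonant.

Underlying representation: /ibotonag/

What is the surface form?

[ibotonãg]

/a/ after nasal /n/ → [ã]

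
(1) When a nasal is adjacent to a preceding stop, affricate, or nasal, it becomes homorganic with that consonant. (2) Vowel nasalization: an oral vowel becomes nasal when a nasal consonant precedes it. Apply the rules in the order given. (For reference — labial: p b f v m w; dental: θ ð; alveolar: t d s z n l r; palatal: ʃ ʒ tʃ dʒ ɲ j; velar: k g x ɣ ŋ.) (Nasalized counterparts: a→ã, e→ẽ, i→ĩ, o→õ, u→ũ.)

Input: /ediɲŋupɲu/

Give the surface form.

Rule 1: /ŋ/ after /ɲ/ (palatal) → [ɲ]
Rule 1: /ɲ/ after /p/ (labial) → [m]
After rule 1: ediɲɲupmu
Rule 2: /u/ after nasal /ɲ/ → [ũ]
Rule 2: /u/ after nasal /m/ → [ũ]

[ediɲɲũpmũ]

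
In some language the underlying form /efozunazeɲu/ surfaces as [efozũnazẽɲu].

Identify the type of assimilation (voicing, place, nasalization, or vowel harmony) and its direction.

nasalization, regressive

/u/→[ũ] /e/→[ẽ].
Each target copies a feature from the following segment, so the direction is regressive.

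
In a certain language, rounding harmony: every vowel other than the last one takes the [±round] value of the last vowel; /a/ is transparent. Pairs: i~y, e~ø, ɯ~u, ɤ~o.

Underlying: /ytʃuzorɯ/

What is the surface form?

[itʃɯzɤrɯ]

/y/ harmonizes with /ɯ/ ([-round]) → [i]
/u/ harmonizes with /ɯ/ ([-round]) → [ɯ]
/o/ harmonizes with /ɯ/ ([-round]) → [ɤ]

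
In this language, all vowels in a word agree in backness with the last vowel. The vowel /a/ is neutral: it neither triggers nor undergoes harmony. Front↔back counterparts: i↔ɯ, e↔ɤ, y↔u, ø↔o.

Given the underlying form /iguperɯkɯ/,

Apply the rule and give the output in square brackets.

/i/ harmonizes with /ɯ/ ([+back]) → [ɯ]
/e/ harmonizes with /ɯ/ ([+back]) → [ɤ]

[ɯgupɤrɯkɯ]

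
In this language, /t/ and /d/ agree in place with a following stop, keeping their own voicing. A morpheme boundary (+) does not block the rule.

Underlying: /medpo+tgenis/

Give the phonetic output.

[mebpo+kgenis]

/d/ before /p/ (labial) → [b]
/t/ before /g/ (velar) → [k]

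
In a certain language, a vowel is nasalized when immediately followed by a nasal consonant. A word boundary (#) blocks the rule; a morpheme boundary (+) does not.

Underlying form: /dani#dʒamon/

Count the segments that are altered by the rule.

3

/a/ before nasal /n/ → [ã]
/a/ before nasal /m/ → [ã]
/o/ before nasal /n/ → [õ]
3 segments change.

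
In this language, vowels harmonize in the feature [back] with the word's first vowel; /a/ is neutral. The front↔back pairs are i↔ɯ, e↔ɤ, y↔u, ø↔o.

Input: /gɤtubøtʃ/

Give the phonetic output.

/ø/ harmonizes with /ɤ/ ([+back]) → [o]

[gɤtubotʃ]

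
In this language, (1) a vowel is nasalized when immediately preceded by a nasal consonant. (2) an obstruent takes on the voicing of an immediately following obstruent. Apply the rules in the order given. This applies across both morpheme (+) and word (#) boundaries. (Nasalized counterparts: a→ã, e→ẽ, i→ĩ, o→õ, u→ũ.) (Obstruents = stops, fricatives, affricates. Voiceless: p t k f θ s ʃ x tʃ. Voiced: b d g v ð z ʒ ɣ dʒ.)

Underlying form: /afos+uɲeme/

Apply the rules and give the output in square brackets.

Rule 1: /e/ after nasal /ɲ/ → [ẽ]
Rule 1: /e/ after nasal /m/ → [ẽ]
After rule 1: afos+uɲẽmẽ
Rule 2: no segment meets the rule's conditions; no change.

[afos+uɲẽmẽ]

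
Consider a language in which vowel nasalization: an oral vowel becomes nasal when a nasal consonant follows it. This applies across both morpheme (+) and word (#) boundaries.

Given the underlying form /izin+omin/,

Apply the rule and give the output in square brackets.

/i/ before nasal /n/ → [ĩ]
/o/ before nasal /m/ → [õ]
/i/ before nasal /n/ → [ĩ]

[izĩn+õmĩn]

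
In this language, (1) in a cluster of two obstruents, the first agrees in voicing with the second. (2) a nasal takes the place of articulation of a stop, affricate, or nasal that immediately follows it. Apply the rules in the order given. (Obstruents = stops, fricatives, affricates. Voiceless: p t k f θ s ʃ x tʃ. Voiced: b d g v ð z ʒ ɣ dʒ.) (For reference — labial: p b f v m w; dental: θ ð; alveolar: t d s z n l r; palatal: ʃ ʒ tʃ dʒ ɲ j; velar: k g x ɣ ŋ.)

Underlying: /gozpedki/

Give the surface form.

Rule 1: /z/ before /p/ (voiceless) → [s]
Rule 1: /d/ before /k/ (voiceless) → [t]
After rule 1: gospetki
Rule 2: no segment meets the rule's conditions; no change.

[gospetki]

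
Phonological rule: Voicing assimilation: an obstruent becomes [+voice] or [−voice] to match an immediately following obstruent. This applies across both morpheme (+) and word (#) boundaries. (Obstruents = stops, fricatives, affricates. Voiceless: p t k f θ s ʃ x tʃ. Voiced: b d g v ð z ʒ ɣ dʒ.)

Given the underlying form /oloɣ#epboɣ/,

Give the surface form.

[oloɣ#ebboɣ]

/p/ before /b/ (voiced) → [b]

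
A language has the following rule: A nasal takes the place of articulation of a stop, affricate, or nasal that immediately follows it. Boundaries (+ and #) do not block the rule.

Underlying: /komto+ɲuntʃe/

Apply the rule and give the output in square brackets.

/m/ before /t/ (alveolar) → [n]
/n/ before /tʃ/ (palatal) → [ɲ]

[konto+ɲuɲtʃe]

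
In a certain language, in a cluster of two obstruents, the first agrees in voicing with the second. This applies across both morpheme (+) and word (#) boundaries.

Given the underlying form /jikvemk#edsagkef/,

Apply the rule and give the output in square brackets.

/k/ before /v/ (voiced) → [g]
/d/ before /s/ (voiceless) → [t]
/g/ before /k/ (voiceless) → [k]

[jigvemk#etsakkef]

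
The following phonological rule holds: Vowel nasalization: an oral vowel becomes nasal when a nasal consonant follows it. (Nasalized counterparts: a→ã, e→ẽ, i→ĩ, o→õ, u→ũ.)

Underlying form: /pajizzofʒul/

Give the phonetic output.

no segment meets the rule's conditions; no change.

[pajizzofʒul]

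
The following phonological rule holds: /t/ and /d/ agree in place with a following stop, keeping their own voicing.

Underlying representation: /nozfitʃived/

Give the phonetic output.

no segment meets the rule's conditions; no change.

[nozfitʃived]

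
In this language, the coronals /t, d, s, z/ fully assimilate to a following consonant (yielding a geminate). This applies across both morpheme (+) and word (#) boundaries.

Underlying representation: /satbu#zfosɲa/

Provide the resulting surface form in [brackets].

[sabbu#ffoɲɲa]

/t/ before /b/ → [b] (total assimilation)
/z/ before /f/ → [f] (total assimilation)
/s/ before /ɲ/ → [ɲ] (total assimilation)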